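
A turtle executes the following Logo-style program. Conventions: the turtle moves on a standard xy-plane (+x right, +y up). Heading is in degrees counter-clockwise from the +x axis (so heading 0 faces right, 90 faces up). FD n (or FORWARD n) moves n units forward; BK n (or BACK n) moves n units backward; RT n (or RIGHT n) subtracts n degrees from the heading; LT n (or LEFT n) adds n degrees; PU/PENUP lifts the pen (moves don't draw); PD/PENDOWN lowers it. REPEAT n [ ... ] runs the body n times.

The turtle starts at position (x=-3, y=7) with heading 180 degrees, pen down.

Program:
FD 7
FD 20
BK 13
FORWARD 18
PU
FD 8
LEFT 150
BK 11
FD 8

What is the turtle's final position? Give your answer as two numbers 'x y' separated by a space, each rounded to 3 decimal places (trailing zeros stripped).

Answer: -45.598 8.5

Derivation:
Executing turtle program step by step:
Start: pos=(-3,7), heading=180, pen down
FD 7: (-3,7) -> (-10,7) [heading=180, draw]
FD 20: (-10,7) -> (-30,7) [heading=180, draw]
BK 13: (-30,7) -> (-17,7) [heading=180, draw]
FD 18: (-17,7) -> (-35,7) [heading=180, draw]
PU: pen up
FD 8: (-35,7) -> (-43,7) [heading=180, move]
LT 150: heading 180 -> 330
BK 11: (-43,7) -> (-52.526,12.5) [heading=330, move]
FD 8: (-52.526,12.5) -> (-45.598,8.5) [heading=330, move]
Final: pos=(-45.598,8.5), heading=330, 4 segment(s) drawn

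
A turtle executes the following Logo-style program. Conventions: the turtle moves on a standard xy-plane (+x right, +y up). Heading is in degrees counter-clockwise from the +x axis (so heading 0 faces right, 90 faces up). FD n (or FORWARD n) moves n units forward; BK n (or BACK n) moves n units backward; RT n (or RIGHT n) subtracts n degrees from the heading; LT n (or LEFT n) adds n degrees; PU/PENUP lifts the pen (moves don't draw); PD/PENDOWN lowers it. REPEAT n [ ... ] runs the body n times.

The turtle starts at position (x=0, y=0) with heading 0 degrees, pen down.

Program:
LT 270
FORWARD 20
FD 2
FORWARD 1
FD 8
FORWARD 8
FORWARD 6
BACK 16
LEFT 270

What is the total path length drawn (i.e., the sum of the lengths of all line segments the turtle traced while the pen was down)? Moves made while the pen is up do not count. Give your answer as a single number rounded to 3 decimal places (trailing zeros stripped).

Answer: 61

Derivation:
Executing turtle program step by step:
Start: pos=(0,0), heading=0, pen down
LT 270: heading 0 -> 270
FD 20: (0,0) -> (0,-20) [heading=270, draw]
FD 2: (0,-20) -> (0,-22) [heading=270, draw]
FD 1: (0,-22) -> (0,-23) [heading=270, draw]
FD 8: (0,-23) -> (0,-31) [heading=270, draw]
FD 8: (0,-31) -> (0,-39) [heading=270, draw]
FD 6: (0,-39) -> (0,-45) [heading=270, draw]
BK 16: (0,-45) -> (0,-29) [heading=270, draw]
LT 270: heading 270 -> 180
Final: pos=(0,-29), heading=180, 7 segment(s) drawn

Segment lengths:
  seg 1: (0,0) -> (0,-20), length = 20
  seg 2: (0,-20) -> (0,-22), length = 2
  seg 3: (0,-22) -> (0,-23), length = 1
  seg 4: (0,-23) -> (0,-31), length = 8
  seg 5: (0,-31) -> (0,-39), length = 8
  seg 6: (0,-39) -> (0,-45), length = 6
  seg 7: (0,-45) -> (0,-29), length = 16
Total = 61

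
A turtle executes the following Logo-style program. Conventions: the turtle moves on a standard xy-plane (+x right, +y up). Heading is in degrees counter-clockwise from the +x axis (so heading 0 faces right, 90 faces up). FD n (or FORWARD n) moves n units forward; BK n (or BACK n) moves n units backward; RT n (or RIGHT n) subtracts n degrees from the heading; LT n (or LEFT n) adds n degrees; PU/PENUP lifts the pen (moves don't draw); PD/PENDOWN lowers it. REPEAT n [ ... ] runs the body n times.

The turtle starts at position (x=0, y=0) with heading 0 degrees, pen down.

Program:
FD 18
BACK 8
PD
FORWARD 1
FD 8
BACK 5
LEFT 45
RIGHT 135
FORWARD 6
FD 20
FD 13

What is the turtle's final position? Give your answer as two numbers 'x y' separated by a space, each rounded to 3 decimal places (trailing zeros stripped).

Answer: 14 -39

Derivation:
Executing turtle program step by step:
Start: pos=(0,0), heading=0, pen down
FD 18: (0,0) -> (18,0) [heading=0, draw]
BK 8: (18,0) -> (10,0) [heading=0, draw]
PD: pen down
FD 1: (10,0) -> (11,0) [heading=0, draw]
FD 8: (11,0) -> (19,0) [heading=0, draw]
BK 5: (19,0) -> (14,0) [heading=0, draw]
LT 45: heading 0 -> 45
RT 135: heading 45 -> 270
FD 6: (14,0) -> (14,-6) [heading=270, draw]
FD 20: (14,-6) -> (14,-26) [heading=270, draw]
FD 13: (14,-26) -> (14,-39) [heading=270, draw]
Final: pos=(14,-39), heading=270, 8 segment(s) drawn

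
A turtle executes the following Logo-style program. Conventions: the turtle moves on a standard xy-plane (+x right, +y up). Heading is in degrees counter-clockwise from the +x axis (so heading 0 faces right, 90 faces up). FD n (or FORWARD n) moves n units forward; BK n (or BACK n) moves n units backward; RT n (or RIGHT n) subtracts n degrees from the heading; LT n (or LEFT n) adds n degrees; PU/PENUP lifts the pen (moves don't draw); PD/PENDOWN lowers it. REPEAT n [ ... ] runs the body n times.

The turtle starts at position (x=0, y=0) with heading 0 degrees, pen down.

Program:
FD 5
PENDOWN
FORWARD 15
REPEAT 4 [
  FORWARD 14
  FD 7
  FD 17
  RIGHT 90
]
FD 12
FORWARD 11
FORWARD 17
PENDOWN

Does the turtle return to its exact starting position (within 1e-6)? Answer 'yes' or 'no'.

Answer: no

Derivation:
Executing turtle program step by step:
Start: pos=(0,0), heading=0, pen down
FD 5: (0,0) -> (5,0) [heading=0, draw]
PD: pen down
FD 15: (5,0) -> (20,0) [heading=0, draw]
REPEAT 4 [
  -- iteration 1/4 --
  FD 14: (20,0) -> (34,0) [heading=0, draw]
  FD 7: (34,0) -> (41,0) [heading=0, draw]
  FD 17: (41,0) -> (58,0) [heading=0, draw]
  RT 90: heading 0 -> 270
  -- iteration 2/4 --
  FD 14: (58,0) -> (58,-14) [heading=270, draw]
  FD 7: (58,-14) -> (58,-21) [heading=270, draw]
  FD 17: (58,-21) -> (58,-38) [heading=270, draw]
  RT 90: heading 270 -> 180
  -- iteration 3/4 --
  FD 14: (58,-38) -> (44,-38) [heading=180, draw]
  FD 7: (44,-38) -> (37,-38) [heading=180, draw]
  FD 17: (37,-38) -> (20,-38) [heading=180, draw]
  RT 90: heading 180 -> 90
  -- iteration 4/4 --
  FD 14: (20,-38) -> (20,-24) [heading=90, draw]
  FD 7: (20,-24) -> (20,-17) [heading=90, draw]
  FD 17: (20,-17) -> (20,0) [heading=90, draw]
  RT 90: heading 90 -> 0
]
FD 12: (20,0) -> (32,0) [heading=0, draw]
FD 11: (32,0) -> (43,0) [heading=0, draw]
FD 17: (43,0) -> (60,0) [heading=0, draw]
PD: pen down
Final: pos=(60,0), heading=0, 17 segment(s) drawn

Start position: (0, 0)
Final position: (60, 0)
Distance = 60; >= 1e-6 -> NOT closed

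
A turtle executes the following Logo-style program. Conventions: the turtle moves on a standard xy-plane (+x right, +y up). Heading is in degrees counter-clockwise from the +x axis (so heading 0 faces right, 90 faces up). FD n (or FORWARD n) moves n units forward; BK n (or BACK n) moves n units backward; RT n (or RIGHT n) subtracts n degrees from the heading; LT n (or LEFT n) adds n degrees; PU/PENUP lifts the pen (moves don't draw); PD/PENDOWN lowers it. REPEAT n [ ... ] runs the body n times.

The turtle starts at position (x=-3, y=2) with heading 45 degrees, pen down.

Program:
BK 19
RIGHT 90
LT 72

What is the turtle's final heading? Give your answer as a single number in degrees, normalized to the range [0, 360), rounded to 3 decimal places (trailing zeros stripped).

Executing turtle program step by step:
Start: pos=(-3,2), heading=45, pen down
BK 19: (-3,2) -> (-16.435,-11.435) [heading=45, draw]
RT 90: heading 45 -> 315
LT 72: heading 315 -> 27
Final: pos=(-16.435,-11.435), heading=27, 1 segment(s) drawn

Answer: 27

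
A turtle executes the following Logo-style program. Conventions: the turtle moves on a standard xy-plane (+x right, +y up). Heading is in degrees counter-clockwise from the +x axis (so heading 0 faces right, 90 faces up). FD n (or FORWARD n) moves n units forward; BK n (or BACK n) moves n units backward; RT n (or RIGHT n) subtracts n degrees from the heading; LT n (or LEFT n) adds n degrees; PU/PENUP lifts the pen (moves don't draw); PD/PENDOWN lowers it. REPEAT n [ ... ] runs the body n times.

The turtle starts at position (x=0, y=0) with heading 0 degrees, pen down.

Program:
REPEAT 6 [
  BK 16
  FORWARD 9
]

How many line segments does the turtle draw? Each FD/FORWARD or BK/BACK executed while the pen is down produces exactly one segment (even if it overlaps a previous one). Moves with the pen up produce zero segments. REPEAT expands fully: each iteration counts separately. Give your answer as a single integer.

Answer: 12

Derivation:
Executing turtle program step by step:
Start: pos=(0,0), heading=0, pen down
REPEAT 6 [
  -- iteration 1/6 --
  BK 16: (0,0) -> (-16,0) [heading=0, draw]
  FD 9: (-16,0) -> (-7,0) [heading=0, draw]
  -- iteration 2/6 --
  BK 16: (-7,0) -> (-23,0) [heading=0, draw]
  FD 9: (-23,0) -> (-14,0) [heading=0, draw]
  -- iteration 3/6 --
  BK 16: (-14,0) -> (-30,0) [heading=0, draw]
  FD 9: (-30,0) -> (-21,0) [heading=0, draw]
  -- iteration 4/6 --
  BK 16: (-21,0) -> (-37,0) [heading=0, draw]
  FD 9: (-37,0) -> (-28,0) [heading=0, draw]
  -- iteration 5/6 --
  BK 16: (-28,0) -> (-44,0) [heading=0, draw]
  FD 9: (-44,0) -> (-35,0) [heading=0, draw]
  -- iteration 6/6 --
  BK 16: (-35,0) -> (-51,0) [heading=0, draw]
  FD 9: (-51,0) -> (-42,0) [heading=0, draw]
]
Final: pos=(-42,0), heading=0, 12 segment(s) drawn
Segments drawn: 12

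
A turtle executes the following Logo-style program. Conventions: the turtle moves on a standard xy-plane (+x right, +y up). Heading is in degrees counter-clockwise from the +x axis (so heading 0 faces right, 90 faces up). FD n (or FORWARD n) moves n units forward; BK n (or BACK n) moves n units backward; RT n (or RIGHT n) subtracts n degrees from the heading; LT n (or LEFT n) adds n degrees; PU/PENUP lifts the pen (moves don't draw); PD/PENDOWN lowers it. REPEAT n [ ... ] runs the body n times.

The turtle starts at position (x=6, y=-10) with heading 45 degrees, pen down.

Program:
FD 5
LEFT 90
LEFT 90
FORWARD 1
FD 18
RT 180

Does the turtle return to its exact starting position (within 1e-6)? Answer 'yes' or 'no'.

Answer: no

Derivation:
Executing turtle program step by step:
Start: pos=(6,-10), heading=45, pen down
FD 5: (6,-10) -> (9.536,-6.464) [heading=45, draw]
LT 90: heading 45 -> 135
LT 90: heading 135 -> 225
FD 1: (9.536,-6.464) -> (8.828,-7.172) [heading=225, draw]
FD 18: (8.828,-7.172) -> (-3.899,-19.899) [heading=225, draw]
RT 180: heading 225 -> 45
Final: pos=(-3.899,-19.899), heading=45, 3 segment(s) drawn

Start position: (6, -10)
Final position: (-3.899, -19.899)
Distance = 14; >= 1e-6 -> NOT closed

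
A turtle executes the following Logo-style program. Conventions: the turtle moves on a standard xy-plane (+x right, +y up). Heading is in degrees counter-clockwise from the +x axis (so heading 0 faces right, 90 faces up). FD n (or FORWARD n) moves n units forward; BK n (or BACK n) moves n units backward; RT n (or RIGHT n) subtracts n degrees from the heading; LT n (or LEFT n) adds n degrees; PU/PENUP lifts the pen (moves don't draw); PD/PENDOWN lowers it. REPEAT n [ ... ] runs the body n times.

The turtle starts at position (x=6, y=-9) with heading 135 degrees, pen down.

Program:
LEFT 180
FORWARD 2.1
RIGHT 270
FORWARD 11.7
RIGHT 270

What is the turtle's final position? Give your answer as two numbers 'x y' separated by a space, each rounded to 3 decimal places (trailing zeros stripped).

Executing turtle program step by step:
Start: pos=(6,-9), heading=135, pen down
LT 180: heading 135 -> 315
FD 2.1: (6,-9) -> (7.485,-10.485) [heading=315, draw]
RT 270: heading 315 -> 45
FD 11.7: (7.485,-10.485) -> (15.758,-2.212) [heading=45, draw]
RT 270: heading 45 -> 135
Final: pos=(15.758,-2.212), heading=135, 2 segment(s) drawn

Answer: 15.758 -2.212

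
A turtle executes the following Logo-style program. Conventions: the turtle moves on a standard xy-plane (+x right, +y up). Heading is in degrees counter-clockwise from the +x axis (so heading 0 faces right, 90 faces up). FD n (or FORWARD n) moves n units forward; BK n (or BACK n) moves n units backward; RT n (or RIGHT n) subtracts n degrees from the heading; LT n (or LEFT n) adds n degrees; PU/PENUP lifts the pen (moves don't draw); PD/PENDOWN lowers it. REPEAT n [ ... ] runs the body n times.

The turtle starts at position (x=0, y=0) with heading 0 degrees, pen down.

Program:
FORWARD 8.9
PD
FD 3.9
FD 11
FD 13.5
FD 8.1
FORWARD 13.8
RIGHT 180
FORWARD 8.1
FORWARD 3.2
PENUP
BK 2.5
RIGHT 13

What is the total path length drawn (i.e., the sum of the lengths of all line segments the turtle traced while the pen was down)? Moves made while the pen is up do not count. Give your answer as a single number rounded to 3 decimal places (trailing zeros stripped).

Executing turtle program step by step:
Start: pos=(0,0), heading=0, pen down
FD 8.9: (0,0) -> (8.9,0) [heading=0, draw]
PD: pen down
FD 3.9: (8.9,0) -> (12.8,0) [heading=0, draw]
FD 11: (12.8,0) -> (23.8,0) [heading=0, draw]
FD 13.5: (23.8,0) -> (37.3,0) [heading=0, draw]
FD 8.1: (37.3,0) -> (45.4,0) [heading=0, draw]
FD 13.8: (45.4,0) -> (59.2,0) [heading=0, draw]
RT 180: heading 0 -> 180
FD 8.1: (59.2,0) -> (51.1,0) [heading=180, draw]
FD 3.2: (51.1,0) -> (47.9,0) [heading=180, draw]
PU: pen up
BK 2.5: (47.9,0) -> (50.4,0) [heading=180, move]
RT 13: heading 180 -> 167
Final: pos=(50.4,0), heading=167, 8 segment(s) drawn

Segment lengths:
  seg 1: (0,0) -> (8.9,0), length = 8.9
  seg 2: (8.9,0) -> (12.8,0), length = 3.9
  seg 3: (12.8,0) -> (23.8,0), length = 11
  seg 4: (23.8,0) -> (37.3,0), length = 13.5
  seg 5: (37.3,0) -> (45.4,0), length = 8.1
  seg 6: (45.4,0) -> (59.2,0), length = 13.8
  seg 7: (59.2,0) -> (51.1,0), length = 8.1
  seg 8: (51.1,0) -> (47.9,0), length = 3.2
Total = 70.5

Answer: 70.5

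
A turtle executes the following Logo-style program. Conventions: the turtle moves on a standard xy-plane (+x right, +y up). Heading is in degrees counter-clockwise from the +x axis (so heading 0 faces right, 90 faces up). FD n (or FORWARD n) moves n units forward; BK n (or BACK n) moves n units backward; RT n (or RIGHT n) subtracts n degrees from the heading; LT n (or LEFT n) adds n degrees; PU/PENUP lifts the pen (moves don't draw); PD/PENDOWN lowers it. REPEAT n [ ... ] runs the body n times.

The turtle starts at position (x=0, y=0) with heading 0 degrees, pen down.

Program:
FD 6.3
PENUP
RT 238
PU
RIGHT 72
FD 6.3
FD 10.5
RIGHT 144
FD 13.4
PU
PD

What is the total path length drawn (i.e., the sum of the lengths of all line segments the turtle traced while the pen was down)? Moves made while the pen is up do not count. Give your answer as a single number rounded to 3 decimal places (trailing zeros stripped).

Executing turtle program step by step:
Start: pos=(0,0), heading=0, pen down
FD 6.3: (0,0) -> (6.3,0) [heading=0, draw]
PU: pen up
RT 238: heading 0 -> 122
PU: pen up
RT 72: heading 122 -> 50
FD 6.3: (6.3,0) -> (10.35,4.826) [heading=50, move]
FD 10.5: (10.35,4.826) -> (17.099,12.87) [heading=50, move]
RT 144: heading 50 -> 266
FD 13.4: (17.099,12.87) -> (16.164,-0.498) [heading=266, move]
PU: pen up
PD: pen down
Final: pos=(16.164,-0.498), heading=266, 1 segment(s) drawn

Segment lengths:
  seg 1: (0,0) -> (6.3,0), length = 6.3
Total = 6.3

Answer: 6.3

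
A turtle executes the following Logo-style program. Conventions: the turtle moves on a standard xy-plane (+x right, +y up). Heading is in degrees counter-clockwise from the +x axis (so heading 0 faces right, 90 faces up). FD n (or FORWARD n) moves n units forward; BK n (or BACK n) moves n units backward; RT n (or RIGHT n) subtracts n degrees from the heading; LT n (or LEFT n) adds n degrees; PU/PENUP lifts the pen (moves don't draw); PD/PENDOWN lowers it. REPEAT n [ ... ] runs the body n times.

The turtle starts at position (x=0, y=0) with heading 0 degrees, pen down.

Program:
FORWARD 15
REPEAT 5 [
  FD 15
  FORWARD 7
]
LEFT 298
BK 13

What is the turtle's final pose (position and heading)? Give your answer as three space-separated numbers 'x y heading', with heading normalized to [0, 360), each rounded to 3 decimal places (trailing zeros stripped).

Executing turtle program step by step:
Start: pos=(0,0), heading=0, pen down
FD 15: (0,0) -> (15,0) [heading=0, draw]
REPEAT 5 [
  -- iteration 1/5 --
  FD 15: (15,0) -> (30,0) [heading=0, draw]
  FD 7: (30,0) -> (37,0) [heading=0, draw]
  -- iteration 2/5 --
  FD 15: (37,0) -> (52,0) [heading=0, draw]
  FD 7: (52,0) -> (59,0) [heading=0, draw]
  -- iteration 3/5 --
  FD 15: (59,0) -> (74,0) [heading=0, draw]
  FD 7: (74,0) -> (81,0) [heading=0, draw]
  -- iteration 4/5 --
  FD 15: (81,0) -> (96,0) [heading=0, draw]
  FD 7: (96,0) -> (103,0) [heading=0, draw]
  -- iteration 5/5 --
  FD 15: (103,0) -> (118,0) [heading=0, draw]
  FD 7: (118,0) -> (125,0) [heading=0, draw]
]
LT 298: heading 0 -> 298
BK 13: (125,0) -> (118.897,11.478) [heading=298, draw]
Final: pos=(118.897,11.478), heading=298, 12 segment(s) drawn

Answer: 118.897 11.478 298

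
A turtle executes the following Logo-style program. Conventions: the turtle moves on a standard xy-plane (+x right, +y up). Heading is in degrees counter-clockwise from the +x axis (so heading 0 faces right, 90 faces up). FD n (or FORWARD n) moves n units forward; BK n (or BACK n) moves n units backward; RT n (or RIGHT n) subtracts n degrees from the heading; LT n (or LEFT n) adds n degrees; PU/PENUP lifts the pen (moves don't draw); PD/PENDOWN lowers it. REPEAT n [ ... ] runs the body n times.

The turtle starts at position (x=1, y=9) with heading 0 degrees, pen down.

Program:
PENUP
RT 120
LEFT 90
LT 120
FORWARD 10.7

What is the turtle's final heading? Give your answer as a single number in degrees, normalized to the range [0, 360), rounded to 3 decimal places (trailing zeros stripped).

Executing turtle program step by step:
Start: pos=(1,9), heading=0, pen down
PU: pen up
RT 120: heading 0 -> 240
LT 90: heading 240 -> 330
LT 120: heading 330 -> 90
FD 10.7: (1,9) -> (1,19.7) [heading=90, move]
Final: pos=(1,19.7), heading=90, 0 segment(s) drawn

Answer: 90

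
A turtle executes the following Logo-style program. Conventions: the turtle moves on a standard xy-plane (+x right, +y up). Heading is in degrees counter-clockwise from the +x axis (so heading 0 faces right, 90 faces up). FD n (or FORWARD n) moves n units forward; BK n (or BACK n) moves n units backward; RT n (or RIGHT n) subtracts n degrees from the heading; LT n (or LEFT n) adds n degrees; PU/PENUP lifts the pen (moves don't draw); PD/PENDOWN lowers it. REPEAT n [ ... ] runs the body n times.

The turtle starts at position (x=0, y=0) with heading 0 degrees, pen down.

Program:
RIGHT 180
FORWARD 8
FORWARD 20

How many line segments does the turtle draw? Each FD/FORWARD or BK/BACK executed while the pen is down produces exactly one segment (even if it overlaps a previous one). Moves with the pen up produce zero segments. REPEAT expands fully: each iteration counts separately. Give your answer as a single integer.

Answer: 2

Derivation:
Executing turtle program step by step:
Start: pos=(0,0), heading=0, pen down
RT 180: heading 0 -> 180
FD 8: (0,0) -> (-8,0) [heading=180, draw]
FD 20: (-8,0) -> (-28,0) [heading=180, draw]
Final: pos=(-28,0), heading=180, 2 segment(s) drawn
Segments drawn: 2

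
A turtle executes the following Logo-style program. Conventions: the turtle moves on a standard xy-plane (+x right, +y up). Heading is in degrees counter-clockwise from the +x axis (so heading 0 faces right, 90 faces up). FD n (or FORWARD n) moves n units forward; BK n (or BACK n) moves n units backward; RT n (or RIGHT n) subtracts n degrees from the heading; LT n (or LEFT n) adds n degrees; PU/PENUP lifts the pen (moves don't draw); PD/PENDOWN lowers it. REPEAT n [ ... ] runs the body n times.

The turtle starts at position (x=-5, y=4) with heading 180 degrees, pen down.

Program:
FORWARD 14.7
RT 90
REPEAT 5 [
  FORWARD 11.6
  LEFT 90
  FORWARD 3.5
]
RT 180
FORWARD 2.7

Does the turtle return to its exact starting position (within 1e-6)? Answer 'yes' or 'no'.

Executing turtle program step by step:
Start: pos=(-5,4), heading=180, pen down
FD 14.7: (-5,4) -> (-19.7,4) [heading=180, draw]
RT 90: heading 180 -> 90
REPEAT 5 [
  -- iteration 1/5 --
  FD 11.6: (-19.7,4) -> (-19.7,15.6) [heading=90, draw]
  LT 90: heading 90 -> 180
  FD 3.5: (-19.7,15.6) -> (-23.2,15.6) [heading=180, draw]
  -- iteration 2/5 --
  FD 11.6: (-23.2,15.6) -> (-34.8,15.6) [heading=180, draw]
  LT 90: heading 180 -> 270
  FD 3.5: (-34.8,15.6) -> (-34.8,12.1) [heading=270, draw]
  -- iteration 3/5 --
  FD 11.6: (-34.8,12.1) -> (-34.8,0.5) [heading=270, draw]
  LT 90: heading 270 -> 0
  FD 3.5: (-34.8,0.5) -> (-31.3,0.5) [heading=0, draw]
  -- iteration 4/5 --
  FD 11.6: (-31.3,0.5) -> (-19.7,0.5) [heading=0, draw]
  LT 90: heading 0 -> 90
  FD 3.5: (-19.7,0.5) -> (-19.7,4) [heading=90, draw]
  -- iteration 5/5 --
  FD 11.6: (-19.7,4) -> (-19.7,15.6) [heading=90, draw]
  LT 90: heading 90 -> 180
  FD 3.5: (-19.7,15.6) -> (-23.2,15.6) [heading=180, draw]
]
RT 180: heading 180 -> 0
FD 2.7: (-23.2,15.6) -> (-20.5,15.6) [heading=0, draw]
Final: pos=(-20.5,15.6), heading=0, 12 segment(s) drawn

Start position: (-5, 4)
Final position: (-20.5, 15.6)
Distance = 19.36; >= 1e-6 -> NOT closed

Answer: no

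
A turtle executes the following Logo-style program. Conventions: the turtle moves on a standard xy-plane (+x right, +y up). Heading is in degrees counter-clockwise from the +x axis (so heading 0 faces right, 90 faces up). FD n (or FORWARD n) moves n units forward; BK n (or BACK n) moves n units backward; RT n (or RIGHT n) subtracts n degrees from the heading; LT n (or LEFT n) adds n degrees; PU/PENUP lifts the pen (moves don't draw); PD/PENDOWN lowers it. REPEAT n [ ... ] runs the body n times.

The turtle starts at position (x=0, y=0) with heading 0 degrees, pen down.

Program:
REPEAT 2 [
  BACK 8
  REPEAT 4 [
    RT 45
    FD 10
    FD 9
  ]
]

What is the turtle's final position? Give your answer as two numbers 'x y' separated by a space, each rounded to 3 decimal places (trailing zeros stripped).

Executing turtle program step by step:
Start: pos=(0,0), heading=0, pen down
REPEAT 2 [
  -- iteration 1/2 --
  BK 8: (0,0) -> (-8,0) [heading=0, draw]
  REPEAT 4 [
    -- iteration 1/4 --
    RT 45: heading 0 -> 315
    FD 10: (-8,0) -> (-0.929,-7.071) [heading=315, draw]
    FD 9: (-0.929,-7.071) -> (5.435,-13.435) [heading=315, draw]
    -- iteration 2/4 --
    RT 45: heading 315 -> 270
    FD 10: (5.435,-13.435) -> (5.435,-23.435) [heading=270, draw]
    FD 9: (5.435,-23.435) -> (5.435,-32.435) [heading=270, draw]
    -- iteration 3/4 --
    RT 45: heading 270 -> 225
    FD 10: (5.435,-32.435) -> (-1.636,-39.506) [heading=225, draw]
    FD 9: (-1.636,-39.506) -> (-8,-45.87) [heading=225, draw]
    -- iteration 4/4 --
    RT 45: heading 225 -> 180
    FD 10: (-8,-45.87) -> (-18,-45.87) [heading=180, draw]
    FD 9: (-18,-45.87) -> (-27,-45.87) [heading=180, draw]
  ]
  -- iteration 2/2 --
  BK 8: (-27,-45.87) -> (-19,-45.87) [heading=180, draw]
  REPEAT 4 [
    -- iteration 1/4 --
    RT 45: heading 180 -> 135
    FD 10: (-19,-45.87) -> (-26.071,-38.799) [heading=135, draw]
    FD 9: (-26.071,-38.799) -> (-32.435,-32.435) [heading=135, draw]
    -- iteration 2/4 --
    RT 45: heading 135 -> 90
    FD 10: (-32.435,-32.435) -> (-32.435,-22.435) [heading=90, draw]
    FD 9: (-32.435,-22.435) -> (-32.435,-13.435) [heading=90, draw]
    -- iteration 3/4 --
    RT 45: heading 90 -> 45
    FD 10: (-32.435,-13.435) -> (-25.364,-6.364) [heading=45, draw]
    FD 9: (-25.364,-6.364) -> (-19,0) [heading=45, draw]
    -- iteration 4/4 --
    RT 45: heading 45 -> 0
    FD 10: (-19,0) -> (-9,0) [heading=0, draw]
    FD 9: (-9,0) -> (0,0) [heading=0, draw]
  ]
]
Final: pos=(0,0), heading=0, 18 segment(s) drawn

Answer: 0 0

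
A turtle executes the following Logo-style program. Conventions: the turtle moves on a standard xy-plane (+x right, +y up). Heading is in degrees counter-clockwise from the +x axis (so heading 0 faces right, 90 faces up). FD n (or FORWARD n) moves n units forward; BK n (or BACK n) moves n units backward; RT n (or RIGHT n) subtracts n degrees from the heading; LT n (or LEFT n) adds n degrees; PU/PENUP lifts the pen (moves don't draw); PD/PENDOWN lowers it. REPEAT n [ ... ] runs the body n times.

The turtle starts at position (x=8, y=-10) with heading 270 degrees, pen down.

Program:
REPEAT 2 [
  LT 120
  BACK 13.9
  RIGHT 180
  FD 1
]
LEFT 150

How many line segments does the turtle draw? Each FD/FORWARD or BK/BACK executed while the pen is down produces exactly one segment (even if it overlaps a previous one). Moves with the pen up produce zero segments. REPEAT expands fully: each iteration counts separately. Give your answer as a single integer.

Answer: 4

Derivation:
Executing turtle program step by step:
Start: pos=(8,-10), heading=270, pen down
REPEAT 2 [
  -- iteration 1/2 --
  LT 120: heading 270 -> 30
  BK 13.9: (8,-10) -> (-4.038,-16.95) [heading=30, draw]
  RT 180: heading 30 -> 210
  FD 1: (-4.038,-16.95) -> (-4.904,-17.45) [heading=210, draw]
  -- iteration 2/2 --
  LT 120: heading 210 -> 330
  BK 13.9: (-4.904,-17.45) -> (-16.942,-10.5) [heading=330, draw]
  RT 180: heading 330 -> 150
  FD 1: (-16.942,-10.5) -> (-17.808,-10) [heading=150, draw]
]
LT 150: heading 150 -> 300
Final: pos=(-17.808,-10), heading=300, 4 segment(s) drawn
Segments drawn: 4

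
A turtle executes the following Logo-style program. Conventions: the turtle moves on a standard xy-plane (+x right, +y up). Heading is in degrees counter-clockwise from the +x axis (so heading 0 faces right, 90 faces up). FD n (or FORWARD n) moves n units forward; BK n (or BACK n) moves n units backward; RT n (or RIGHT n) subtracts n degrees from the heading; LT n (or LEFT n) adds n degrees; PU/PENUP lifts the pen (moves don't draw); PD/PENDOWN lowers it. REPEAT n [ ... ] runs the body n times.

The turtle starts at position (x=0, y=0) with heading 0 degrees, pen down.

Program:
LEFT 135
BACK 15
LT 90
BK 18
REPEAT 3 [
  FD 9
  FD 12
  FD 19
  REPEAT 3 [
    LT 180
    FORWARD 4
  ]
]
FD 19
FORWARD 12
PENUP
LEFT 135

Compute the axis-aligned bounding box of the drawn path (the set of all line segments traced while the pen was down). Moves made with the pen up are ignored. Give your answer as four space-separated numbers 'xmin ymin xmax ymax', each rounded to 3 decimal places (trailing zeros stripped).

Executing turtle program step by step:
Start: pos=(0,0), heading=0, pen down
LT 135: heading 0 -> 135
BK 15: (0,0) -> (10.607,-10.607) [heading=135, draw]
LT 90: heading 135 -> 225
BK 18: (10.607,-10.607) -> (23.335,2.121) [heading=225, draw]
REPEAT 3 [
  -- iteration 1/3 --
  FD 9: (23.335,2.121) -> (16.971,-4.243) [heading=225, draw]
  FD 12: (16.971,-4.243) -> (8.485,-12.728) [heading=225, draw]
  FD 19: (8.485,-12.728) -> (-4.95,-26.163) [heading=225, draw]
  REPEAT 3 [
    -- iteration 1/3 --
    LT 180: heading 225 -> 45
    FD 4: (-4.95,-26.163) -> (-2.121,-23.335) [heading=45, draw]
    -- iteration 2/3 --
    LT 180: heading 45 -> 225
    FD 4: (-2.121,-23.335) -> (-4.95,-26.163) [heading=225, draw]
    -- iteration 3/3 --
    LT 180: heading 225 -> 45
    FD 4: (-4.95,-26.163) -> (-2.121,-23.335) [heading=45, draw]
  ]
  -- iteration 2/3 --
  FD 9: (-2.121,-23.335) -> (4.243,-16.971) [heading=45, draw]
  FD 12: (4.243,-16.971) -> (12.728,-8.485) [heading=45, draw]
  FD 19: (12.728,-8.485) -> (26.163,4.95) [heading=45, draw]
  REPEAT 3 [
    -- iteration 1/3 --
    LT 180: heading 45 -> 225
    FD 4: (26.163,4.95) -> (23.335,2.121) [heading=225, draw]
    -- iteration 2/3 --
    LT 180: heading 225 -> 45
    FD 4: (23.335,2.121) -> (26.163,4.95) [heading=45, draw]
    -- iteration 3/3 --
    LT 180: heading 45 -> 225
    FD 4: (26.163,4.95) -> (23.335,2.121) [heading=225, draw]
  ]
  -- iteration 3/3 --
  FD 9: (23.335,2.121) -> (16.971,-4.243) [heading=225, draw]
  FD 12: (16.971,-4.243) -> (8.485,-12.728) [heading=225, draw]
  FD 19: (8.485,-12.728) -> (-4.95,-26.163) [heading=225, draw]
  REPEAT 3 [
    -- iteration 1/3 --
    LT 180: heading 225 -> 45
    FD 4: (-4.95,-26.163) -> (-2.121,-23.335) [heading=45, draw]
    -- iteration 2/3 --
    LT 180: heading 45 -> 225
    FD 4: (-2.121,-23.335) -> (-4.95,-26.163) [heading=225, draw]
    -- iteration 3/3 --
    LT 180: heading 225 -> 45
    FD 4: (-4.95,-26.163) -> (-2.121,-23.335) [heading=45, draw]
  ]
]
FD 19: (-2.121,-23.335) -> (11.314,-9.899) [heading=45, draw]
FD 12: (11.314,-9.899) -> (19.799,-1.414) [heading=45, draw]
PU: pen up
LT 135: heading 45 -> 180
Final: pos=(19.799,-1.414), heading=180, 22 segment(s) drawn

Segment endpoints: x in {-4.95, -4.95, -4.95, -2.121, -2.121, 0, 4.243, 8.485, 8.485, 10.607, 11.314, 12.728, 16.971, 16.971, 19.799, 23.335, 23.335, 26.163, 26.163}, y in {-26.163, -26.163, -26.163, -26.163, -23.335, -23.335, -23.335, -16.971, -12.728, -12.728, -10.607, -9.899, -8.485, -4.243, -4.243, -1.414, 0, 2.121, 2.121, 2.121, 4.95}
xmin=-4.95, ymin=-26.163, xmax=26.163, ymax=4.95

Answer: -4.95 -26.163 26.163 4.95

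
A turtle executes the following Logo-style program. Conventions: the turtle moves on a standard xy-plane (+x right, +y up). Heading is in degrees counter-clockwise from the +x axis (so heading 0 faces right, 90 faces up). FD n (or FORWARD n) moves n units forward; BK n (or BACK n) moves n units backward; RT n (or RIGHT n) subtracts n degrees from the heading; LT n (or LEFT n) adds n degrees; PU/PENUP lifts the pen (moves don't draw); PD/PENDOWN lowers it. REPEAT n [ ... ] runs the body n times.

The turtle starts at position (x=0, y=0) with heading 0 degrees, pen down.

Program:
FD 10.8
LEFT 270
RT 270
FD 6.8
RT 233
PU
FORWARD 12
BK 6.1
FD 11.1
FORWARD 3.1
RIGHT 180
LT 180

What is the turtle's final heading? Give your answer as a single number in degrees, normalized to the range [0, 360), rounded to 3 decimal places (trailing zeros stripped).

Executing turtle program step by step:
Start: pos=(0,0), heading=0, pen down
FD 10.8: (0,0) -> (10.8,0) [heading=0, draw]
LT 270: heading 0 -> 270
RT 270: heading 270 -> 0
FD 6.8: (10.8,0) -> (17.6,0) [heading=0, draw]
RT 233: heading 0 -> 127
PU: pen up
FD 12: (17.6,0) -> (10.378,9.584) [heading=127, move]
BK 6.1: (10.378,9.584) -> (14.049,4.712) [heading=127, move]
FD 11.1: (14.049,4.712) -> (7.369,13.577) [heading=127, move]
FD 3.1: (7.369,13.577) -> (5.504,16.053) [heading=127, move]
RT 180: heading 127 -> 307
LT 180: heading 307 -> 127
Final: pos=(5.504,16.053), heading=127, 2 segment(s) drawn

Answer: 127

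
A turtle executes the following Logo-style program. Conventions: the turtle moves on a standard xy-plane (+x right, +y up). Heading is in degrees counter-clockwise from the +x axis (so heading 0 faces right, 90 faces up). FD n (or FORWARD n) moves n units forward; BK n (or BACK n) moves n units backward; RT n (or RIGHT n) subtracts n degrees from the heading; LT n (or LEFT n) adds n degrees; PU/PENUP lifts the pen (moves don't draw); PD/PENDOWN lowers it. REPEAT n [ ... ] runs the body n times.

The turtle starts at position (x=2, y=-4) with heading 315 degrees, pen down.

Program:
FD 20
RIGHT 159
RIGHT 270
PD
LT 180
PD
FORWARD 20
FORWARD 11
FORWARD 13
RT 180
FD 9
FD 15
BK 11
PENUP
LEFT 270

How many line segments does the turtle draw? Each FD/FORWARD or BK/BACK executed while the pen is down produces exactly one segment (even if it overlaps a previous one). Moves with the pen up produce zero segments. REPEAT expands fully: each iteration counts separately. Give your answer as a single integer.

Executing turtle program step by step:
Start: pos=(2,-4), heading=315, pen down
FD 20: (2,-4) -> (16.142,-18.142) [heading=315, draw]
RT 159: heading 315 -> 156
RT 270: heading 156 -> 246
PD: pen down
LT 180: heading 246 -> 66
PD: pen down
FD 20: (16.142,-18.142) -> (24.277,0.129) [heading=66, draw]
FD 11: (24.277,0.129) -> (28.751,10.178) [heading=66, draw]
FD 13: (28.751,10.178) -> (34.039,22.054) [heading=66, draw]
RT 180: heading 66 -> 246
FD 9: (34.039,22.054) -> (30.378,13.832) [heading=246, draw]
FD 15: (30.378,13.832) -> (24.277,0.129) [heading=246, draw]
BK 11: (24.277,0.129) -> (28.751,10.178) [heading=246, draw]
PU: pen up
LT 270: heading 246 -> 156
Final: pos=(28.751,10.178), heading=156, 7 segment(s) drawn
Segments drawn: 7

Answer: 7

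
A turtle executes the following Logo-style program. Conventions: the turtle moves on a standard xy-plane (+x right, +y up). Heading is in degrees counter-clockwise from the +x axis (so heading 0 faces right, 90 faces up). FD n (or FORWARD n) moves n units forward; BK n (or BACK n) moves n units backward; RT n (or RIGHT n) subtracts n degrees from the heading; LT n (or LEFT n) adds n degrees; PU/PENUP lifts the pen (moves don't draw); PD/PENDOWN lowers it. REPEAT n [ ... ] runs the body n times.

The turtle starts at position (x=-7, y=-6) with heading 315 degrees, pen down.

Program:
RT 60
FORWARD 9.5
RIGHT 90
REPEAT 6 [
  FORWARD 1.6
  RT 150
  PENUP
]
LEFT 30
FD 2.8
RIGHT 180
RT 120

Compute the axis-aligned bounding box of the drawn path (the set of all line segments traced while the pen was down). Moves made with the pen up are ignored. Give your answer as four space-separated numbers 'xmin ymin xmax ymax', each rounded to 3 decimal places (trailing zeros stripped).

Answer: -11.004 -15.176 -7 -6

Derivation:
Executing turtle program step by step:
Start: pos=(-7,-6), heading=315, pen down
RT 60: heading 315 -> 255
FD 9.5: (-7,-6) -> (-9.459,-15.176) [heading=255, draw]
RT 90: heading 255 -> 165
REPEAT 6 [
  -- iteration 1/6 --
  FD 1.6: (-9.459,-15.176) -> (-11.004,-14.762) [heading=165, draw]
  RT 150: heading 165 -> 15
  PU: pen up
  -- iteration 2/6 --
  FD 1.6: (-11.004,-14.762) -> (-9.459,-14.348) [heading=15, move]
  RT 150: heading 15 -> 225
  PU: pen up
  -- iteration 3/6 --
  FD 1.6: (-9.459,-14.348) -> (-10.59,-15.479) [heading=225, move]
  RT 150: heading 225 -> 75
  PU: pen up
  -- iteration 4/6 --
  FD 1.6: (-10.59,-15.479) -> (-10.176,-13.934) [heading=75, move]
  RT 150: heading 75 -> 285
  PU: pen up
  -- iteration 5/6 --
  FD 1.6: (-10.176,-13.934) -> (-9.762,-15.479) [heading=285, move]
  RT 150: heading 285 -> 135
  PU: pen up
  -- iteration 6/6 --
  FD 1.6: (-9.762,-15.479) -> (-10.893,-14.348) [heading=135, move]
  RT 150: heading 135 -> 345
  PU: pen up
]
LT 30: heading 345 -> 15
FD 2.8: (-10.893,-14.348) -> (-8.189,-13.623) [heading=15, move]
RT 180: heading 15 -> 195
RT 120: heading 195 -> 75
Final: pos=(-8.189,-13.623), heading=75, 2 segment(s) drawn

Segment endpoints: x in {-11.004, -9.459, -7}, y in {-15.176, -14.762, -6}
xmin=-11.004, ymin=-15.176, xmax=-7, ymax=-6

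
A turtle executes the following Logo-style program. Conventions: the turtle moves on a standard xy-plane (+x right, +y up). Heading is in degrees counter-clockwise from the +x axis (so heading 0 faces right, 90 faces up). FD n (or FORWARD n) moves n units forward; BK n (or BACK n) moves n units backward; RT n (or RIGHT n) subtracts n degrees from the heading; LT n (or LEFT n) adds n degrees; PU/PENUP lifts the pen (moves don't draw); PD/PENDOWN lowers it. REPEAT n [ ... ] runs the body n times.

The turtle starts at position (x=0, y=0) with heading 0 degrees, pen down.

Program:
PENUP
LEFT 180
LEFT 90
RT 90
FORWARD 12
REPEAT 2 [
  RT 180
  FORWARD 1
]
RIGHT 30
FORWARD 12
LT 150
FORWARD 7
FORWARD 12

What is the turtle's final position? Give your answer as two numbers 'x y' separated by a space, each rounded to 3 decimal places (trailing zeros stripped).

Answer: -12.892 -10.454

Derivation:
Executing turtle program step by step:
Start: pos=(0,0), heading=0, pen down
PU: pen up
LT 180: heading 0 -> 180
LT 90: heading 180 -> 270
RT 90: heading 270 -> 180
FD 12: (0,0) -> (-12,0) [heading=180, move]
REPEAT 2 [
  -- iteration 1/2 --
  RT 180: heading 180 -> 0
  FD 1: (-12,0) -> (-11,0) [heading=0, move]
  -- iteration 2/2 --
  RT 180: heading 0 -> 180
  FD 1: (-11,0) -> (-12,0) [heading=180, move]
]
RT 30: heading 180 -> 150
FD 12: (-12,0) -> (-22.392,6) [heading=150, move]
LT 150: heading 150 -> 300
FD 7: (-22.392,6) -> (-18.892,-0.062) [heading=300, move]
FD 12: (-18.892,-0.062) -> (-12.892,-10.454) [heading=300, move]
Final: pos=(-12.892,-10.454), heading=300, 0 segment(s) drawn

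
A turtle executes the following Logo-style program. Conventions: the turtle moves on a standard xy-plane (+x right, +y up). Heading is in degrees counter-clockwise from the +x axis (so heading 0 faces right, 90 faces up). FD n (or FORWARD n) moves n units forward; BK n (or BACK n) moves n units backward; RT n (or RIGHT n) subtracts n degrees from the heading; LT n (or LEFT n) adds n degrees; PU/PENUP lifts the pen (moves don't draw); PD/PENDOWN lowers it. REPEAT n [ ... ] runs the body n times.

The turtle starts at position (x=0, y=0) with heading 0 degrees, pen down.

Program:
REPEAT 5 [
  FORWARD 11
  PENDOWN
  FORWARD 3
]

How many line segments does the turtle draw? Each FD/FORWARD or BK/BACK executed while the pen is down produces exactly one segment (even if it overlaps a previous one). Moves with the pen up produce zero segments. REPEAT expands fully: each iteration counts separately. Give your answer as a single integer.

Executing turtle program step by step:
Start: pos=(0,0), heading=0, pen down
REPEAT 5 [
  -- iteration 1/5 --
  FD 11: (0,0) -> (11,0) [heading=0, draw]
  PD: pen down
  FD 3: (11,0) -> (14,0) [heading=0, draw]
  -- iteration 2/5 --
  FD 11: (14,0) -> (25,0) [heading=0, draw]
  PD: pen down
  FD 3: (25,0) -> (28,0) [heading=0, draw]
  -- iteration 3/5 --
  FD 11: (28,0) -> (39,0) [heading=0, draw]
  PD: pen down
  FD 3: (39,0) -> (42,0) [heading=0, draw]
  -- iteration 4/5 --
  FD 11: (42,0) -> (53,0) [heading=0, draw]
  PD: pen down
  FD 3: (53,0) -> (56,0) [heading=0, draw]
  -- iteration 5/5 --
  FD 11: (56,0) -> (67,0) [heading=0, draw]
  PD: pen down
  FD 3: (67,0) -> (70,0) [heading=0, draw]
]
Final: pos=(70,0), heading=0, 10 segment(s) drawn
Segments drawn: 10

Answer: 10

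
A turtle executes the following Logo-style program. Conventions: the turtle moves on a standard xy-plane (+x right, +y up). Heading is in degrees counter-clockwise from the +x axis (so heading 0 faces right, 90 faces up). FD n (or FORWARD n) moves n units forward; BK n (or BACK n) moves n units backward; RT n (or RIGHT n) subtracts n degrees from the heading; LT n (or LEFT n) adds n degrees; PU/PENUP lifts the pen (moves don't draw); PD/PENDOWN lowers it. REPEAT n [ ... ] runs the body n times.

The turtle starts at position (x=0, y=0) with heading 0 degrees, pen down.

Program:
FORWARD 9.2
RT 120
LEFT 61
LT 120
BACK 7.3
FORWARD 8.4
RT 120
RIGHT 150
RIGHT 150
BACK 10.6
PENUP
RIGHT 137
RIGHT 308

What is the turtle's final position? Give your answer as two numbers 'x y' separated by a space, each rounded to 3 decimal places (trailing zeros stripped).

Answer: -0.865 0.777

Derivation:
Executing turtle program step by step:
Start: pos=(0,0), heading=0, pen down
FD 9.2: (0,0) -> (9.2,0) [heading=0, draw]
RT 120: heading 0 -> 240
LT 61: heading 240 -> 301
LT 120: heading 301 -> 61
BK 7.3: (9.2,0) -> (5.661,-6.385) [heading=61, draw]
FD 8.4: (5.661,-6.385) -> (9.733,0.962) [heading=61, draw]
RT 120: heading 61 -> 301
RT 150: heading 301 -> 151
RT 150: heading 151 -> 1
BK 10.6: (9.733,0.962) -> (-0.865,0.777) [heading=1, draw]
PU: pen up
RT 137: heading 1 -> 224
RT 308: heading 224 -> 276
Final: pos=(-0.865,0.777), heading=276, 4 segment(s) drawn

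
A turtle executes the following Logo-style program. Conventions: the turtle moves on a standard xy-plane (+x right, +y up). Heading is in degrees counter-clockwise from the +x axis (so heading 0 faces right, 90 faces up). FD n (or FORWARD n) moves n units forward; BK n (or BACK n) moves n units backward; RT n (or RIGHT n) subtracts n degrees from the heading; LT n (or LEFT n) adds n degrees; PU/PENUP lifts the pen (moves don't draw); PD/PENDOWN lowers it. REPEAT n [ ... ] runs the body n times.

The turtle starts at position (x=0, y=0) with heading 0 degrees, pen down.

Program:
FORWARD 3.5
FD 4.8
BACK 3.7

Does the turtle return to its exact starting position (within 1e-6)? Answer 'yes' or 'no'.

Executing turtle program step by step:
Start: pos=(0,0), heading=0, pen down
FD 3.5: (0,0) -> (3.5,0) [heading=0, draw]
FD 4.8: (3.5,0) -> (8.3,0) [heading=0, draw]
BK 3.7: (8.3,0) -> (4.6,0) [heading=0, draw]
Final: pos=(4.6,0), heading=0, 3 segment(s) drawn

Start position: (0, 0)
Final position: (4.6, 0)
Distance = 4.6; >= 1e-6 -> NOT closed

Answer: no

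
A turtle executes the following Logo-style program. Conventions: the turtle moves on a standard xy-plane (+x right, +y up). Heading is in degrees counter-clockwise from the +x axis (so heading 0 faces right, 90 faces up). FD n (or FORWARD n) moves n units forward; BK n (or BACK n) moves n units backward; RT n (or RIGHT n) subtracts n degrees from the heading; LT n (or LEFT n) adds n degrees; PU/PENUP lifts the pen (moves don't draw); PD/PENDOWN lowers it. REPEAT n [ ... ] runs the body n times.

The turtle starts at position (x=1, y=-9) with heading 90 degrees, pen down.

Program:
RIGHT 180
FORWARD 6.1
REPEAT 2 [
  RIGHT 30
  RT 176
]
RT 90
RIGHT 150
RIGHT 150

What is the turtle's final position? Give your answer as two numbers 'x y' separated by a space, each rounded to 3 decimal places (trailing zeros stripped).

Executing turtle program step by step:
Start: pos=(1,-9), heading=90, pen down
RT 180: heading 90 -> 270
FD 6.1: (1,-9) -> (1,-15.1) [heading=270, draw]
REPEAT 2 [
  -- iteration 1/2 --
  RT 30: heading 270 -> 240
  RT 176: heading 240 -> 64
  -- iteration 2/2 --
  RT 30: heading 64 -> 34
  RT 176: heading 34 -> 218
]
RT 90: heading 218 -> 128
RT 150: heading 128 -> 338
RT 150: heading 338 -> 188
Final: pos=(1,-15.1), heading=188, 1 segment(s) drawn

Answer: 1 -15.1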